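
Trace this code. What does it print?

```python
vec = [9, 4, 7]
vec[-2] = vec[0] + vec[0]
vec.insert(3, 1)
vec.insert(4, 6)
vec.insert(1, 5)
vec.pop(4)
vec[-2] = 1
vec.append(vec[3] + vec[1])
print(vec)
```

[9, 5, 18, 1, 6, 6]

vec[-2] = vec[0]+vec[0] = 9+9 = 18 → [9, 18, 7]
insert 1 at 3 → [9, 18, 7, 1]
insert 6 at 4 → [9, 18, 7, 1, 6]
insert 5 at 1 → [9, 5, 18, 7, 1, 6]
pop(4) removes 1 → [9, 5, 18, 7, 6]
vec[-2] = 1 → [9, 5, 18, 1, 6]
append vec[3]+vec[1] = 1+5 = 6 → [9, 5, 18, 1, 6, 6]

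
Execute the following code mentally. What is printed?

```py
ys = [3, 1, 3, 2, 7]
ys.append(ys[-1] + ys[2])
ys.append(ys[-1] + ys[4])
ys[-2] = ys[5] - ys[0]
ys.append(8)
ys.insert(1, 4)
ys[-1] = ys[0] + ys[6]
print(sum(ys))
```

append ys[-1]+ys[2] = 7+3 = 10 → [3, 1, 3, 2, 7, 10]
append ys[-1]+ys[4] = 10+7 = 17 → [3, 1, 3, 2, 7, 10, 17]
ys[-2] = ys[5]-ys[0] = 10-3 = 7 → [3, 1, 3, 2, 7, 7, 17]
append 8 → [3, 1, 3, 2, 7, 7, 17, 8]
insert 4 at 1 → [3, 4, 1, 3, 2, 7, 7, 17, 8]
ys[-1] = ys[0]+ys[6] = 3+7 = 10 → [3, 4, 1, 3, 2, 7, 7, 17, 10]
sum = 54

54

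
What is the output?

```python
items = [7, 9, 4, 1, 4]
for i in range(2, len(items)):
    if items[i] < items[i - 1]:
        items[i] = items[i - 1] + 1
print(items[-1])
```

i=2: 4<9, items[2] = 9+1 = 10 → [7, 9, 10, 1, 4]
i=3: 1<10, items[3] = 10+1 = 11 → [7, 9, 10, 11, 4]
i=4: 4<11, items[4] = 11+1 = 12 → [7, 9, 10, 11, 12]

12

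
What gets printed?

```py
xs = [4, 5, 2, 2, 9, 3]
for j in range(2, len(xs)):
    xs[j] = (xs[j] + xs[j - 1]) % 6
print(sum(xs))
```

j=2: xs[2] = (2+5)%6 = 1 → [4, 5, 1, 2, 9, 3]
j=3: xs[3] = (2+1)%6 = 3 → [4, 5, 1, 3, 9, 3]
j=4: xs[4] = (9+3)%6 = 0 → [4, 5, 1, 3, 0, 3]
j=5: xs[5] = (3+0)%6 = 3 → [4, 5, 1, 3, 0, 3]
sum = 16

16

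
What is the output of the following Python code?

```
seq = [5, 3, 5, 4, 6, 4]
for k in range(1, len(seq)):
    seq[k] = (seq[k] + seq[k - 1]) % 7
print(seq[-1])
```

k=1: seq[1] = (3+5)%7 = 1 → [5, 1, 5, 4, 6, 4]
k=2: seq[2] = (5+1)%7 = 6 → [5, 1, 6, 4, 6, 4]
k=3: seq[3] = (4+6)%7 = 3 → [5, 1, 6, 3, 6, 4]
k=4: seq[4] = (6+3)%7 = 2 → [5, 1, 6, 3, 2, 4]
k=5: seq[5] = (4+2)%7 = 6 → [5, 1, 6, 3, 2, 6]

6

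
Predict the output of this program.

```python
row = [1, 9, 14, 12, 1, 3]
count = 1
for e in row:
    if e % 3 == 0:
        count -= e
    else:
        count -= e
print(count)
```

e=1: not %3==0, count = 1-1 = 0
e=9: %3==0, count = 0-9 = -9
e=14: not %3==0, count = (-9)-14 = -23
e=12: %3==0, count = (-23)-12 = -35
e=1: not %3==0, count = (-35)-1 = -36
e=3: %3==0, count = (-36)-3 = -39

-39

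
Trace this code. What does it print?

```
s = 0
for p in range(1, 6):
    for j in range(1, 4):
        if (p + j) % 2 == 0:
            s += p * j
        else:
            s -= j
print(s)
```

34

p=1,j=1: even sum, s = 0+1 = 1
p=1,j=2: odd sum, s = 1-2 = -1
p=1,j=3: even sum, s = (-1)+3 = 2
p=2,j=1: odd sum, s = 2-1 = 1
p=2,j=2: even sum, s = 1+4 = 5
p=2,j=3: odd sum, s = 5-3 = 2
p=3,j=1: even sum, s = 2+3 = 5
p=3,j=2: odd sum, s = 5-2 = 3
p=3,j=3: even sum, s = 3+9 = 12
p=4,j=1: odd sum, s = 12-1 = 11
p=4,j=2: even sum, s = 11+8 = 19
p=4,j=3: odd sum, s = 19-3 = 16
p=5,j=1: even sum, s = 16+5 = 21
p=5,j=2: odd sum, s = 21-2 = 19
p=5,j=3: even sum, s = 19+15 = 34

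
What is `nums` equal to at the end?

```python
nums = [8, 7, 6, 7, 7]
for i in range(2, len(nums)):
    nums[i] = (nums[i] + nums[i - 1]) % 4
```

[8, 7, 1, 0, 3]

i=2: nums[2] = (6+7)%4 = 1 → [8, 7, 1, 7, 7]
i=3: nums[3] = (7+1)%4 = 0 → [8, 7, 1, 0, 7]
i=4: nums[4] = (7+0)%4 = 3 → [8, 7, 1, 0, 3]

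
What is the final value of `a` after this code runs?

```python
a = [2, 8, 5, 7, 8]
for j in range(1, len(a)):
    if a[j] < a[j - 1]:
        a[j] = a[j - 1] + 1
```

[2, 8, 9, 10, 11]

j=1: 8>=2, unchanged → [2, 8, 5, 7, 8]
j=2: 5<8, a[2] = 8+1 = 9 → [2, 8, 9, 7, 8]
j=3: 7<9, a[3] = 9+1 = 10 → [2, 8, 9, 10, 8]
j=4: 8<10, a[4] = 10+1 = 11 → [2, 8, 9, 10, 11]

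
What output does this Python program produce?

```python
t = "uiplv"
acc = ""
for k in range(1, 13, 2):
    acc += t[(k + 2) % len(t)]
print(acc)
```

lupvil

k=1: add t[3]='l' → 'l'
k=3: add t[0]='u' → 'lu'
k=5: add t[2]='p' → 'lup'
k=7: add t[4]='v' → 'lupv'
k=9: add t[1]='i' → 'lupvi'
k=11: add t[3]='l' → 'lupvil'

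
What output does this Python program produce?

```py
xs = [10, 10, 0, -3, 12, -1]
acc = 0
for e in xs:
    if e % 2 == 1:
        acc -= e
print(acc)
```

e=10: not odd
e=10: not odd
e=0: not odd
e=-3: odd, acc = 0-(-3) = 3
e=12: not odd
e=-1: odd, acc = 3-(-1) = 4

4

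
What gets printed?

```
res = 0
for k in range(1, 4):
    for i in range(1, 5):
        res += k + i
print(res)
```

54

k=1,i=1: res = 0+2 = 2
k=1,i=2: res = 2+3 = 5
k=1,i=3: res = 5+4 = 9
k=1,i=4: res = 9+5 = 14
k=2,i=1: res = 14+3 = 17
k=2,i=2: res = 17+4 = 21
k=2,i=3: res = 21+5 = 26
k=2,i=4: res = 26+6 = 32
k=3,i=1: res = 32+4 = 36
k=3,i=2: res = 36+5 = 41
k=3,i=3: res = 41+6 = 47
k=3,i=4: res = 47+7 = 54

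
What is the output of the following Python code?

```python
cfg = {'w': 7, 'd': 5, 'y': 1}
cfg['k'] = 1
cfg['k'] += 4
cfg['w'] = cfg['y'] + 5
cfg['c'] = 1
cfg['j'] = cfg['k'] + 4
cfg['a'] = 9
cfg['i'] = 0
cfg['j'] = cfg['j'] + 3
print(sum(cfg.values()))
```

39

cfg['k'] = 1 → {'w': 7, 'd': 5, 'y': 1, 'k': 1}
cfg['k'] = 1+4 = 5 → {'w': 7, 'd': 5, 'y': 1, 'k': 5}
cfg['w'] = cfg['y']+5 = 6 → {'w': 6, 'd': 5, 'y': 1, 'k': 5}
cfg['c'] = 1 → {'w': 6, 'd': 5, 'y': 1, 'k': 5, 'c': 1}
cfg['j'] = cfg['k']+4 = 9 → {'w': 6, 'd': 5, 'y': 1, 'k': 5, 'c': 1, 'j': 9}
cfg['a'] = 9 → {'w': 6, 'd': 5, 'y': 1, 'k': 5, 'c': 1, 'j': 9, 'a': 9}
cfg['i'] = 0 → {'w': 6, 'd': 5, 'y': 1, 'k': 5, 'c': 1, 'j': 9, 'a': 9, 'i': 0}
cfg['j'] = cfg['j']+3 = 12 → {'w': 6, 'd': 5, 'y': 1, 'k': 5, 'c': 1, 'j': 12, 'a': 9, 'i': 0}
sum of values = 39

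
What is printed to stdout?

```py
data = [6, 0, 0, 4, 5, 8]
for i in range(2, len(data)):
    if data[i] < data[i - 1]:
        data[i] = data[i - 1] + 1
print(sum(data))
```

23

i=2: 0>=0, unchanged → [6, 0, 0, 4, 5, 8]
i=3: 4>=0, unchanged → [6, 0, 0, 4, 5, 8]
i=4: 5>=4, unchanged → [6, 0, 0, 4, 5, 8]
i=5: 8>=5, unchanged → [6, 0, 0, 4, 5, 8]
sum = 23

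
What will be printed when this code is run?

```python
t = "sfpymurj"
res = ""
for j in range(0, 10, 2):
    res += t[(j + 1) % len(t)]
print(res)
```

fyujf

j=0: add t[1]='f' → 'f'
j=2: add t[3]='y' → 'fy'
j=4: add t[5]='u' → 'fyu'
j=6: add t[7]='j' → 'fyuj'
j=8: add t[1]='f' → 'fyujf'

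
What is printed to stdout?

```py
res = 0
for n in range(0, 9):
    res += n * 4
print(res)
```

n=0: res = 0+0*4 = 0
n=1: res = 0+1*4 = 4
n=2: res = 4+2*4 = 12
n=3: res = 12+3*4 = 24
n=4: res = 24+4*4 = 40
n=5: res = 40+5*4 = 60
n=6: res = 60+6*4 = 84
n=7: res = 84+7*4 = 112
n=8: res = 112+8*4 = 144

144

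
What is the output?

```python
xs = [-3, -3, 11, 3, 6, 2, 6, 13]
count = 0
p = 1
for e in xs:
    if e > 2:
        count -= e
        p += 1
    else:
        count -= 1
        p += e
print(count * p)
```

e=-3: not >2, count = 0-1 = -1; p=-2
e=-3: not >2, count = (-1)-1 = -2; p=-5
e=11: >2, count = (-2)-11 = -13; p=-4
e=3: >2, count = (-13)-3 = -16; p=-3
e=6: >2, count = (-16)-6 = -22; p=-2
e=2: not >2, count = (-22)-1 = -23; p=0
e=6: >2, count = (-23)-6 = -29; p=1
e=13: >2, count = (-29)-13 = -42; p=2
count*p = (-42)*2 = -84

-84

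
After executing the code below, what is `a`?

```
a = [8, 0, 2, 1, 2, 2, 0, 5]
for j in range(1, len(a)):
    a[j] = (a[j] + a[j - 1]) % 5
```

j=1: a[1] = (0+8)%5 = 3 → [8, 3, 2, 1, 2, 2, 0, 5]
j=2: a[2] = (2+3)%5 = 0 → [8, 3, 0, 1, 2, 2, 0, 5]
j=3: a[3] = (1+0)%5 = 1 → [8, 3, 0, 1, 2, 2, 0, 5]
j=4: a[4] = (2+1)%5 = 3 → [8, 3, 0, 1, 3, 2, 0, 5]
j=5: a[5] = (2+3)%5 = 0 → [8, 3, 0, 1, 3, 0, 0, 5]
j=6: a[6] = (0+0)%5 = 0 → [8, 3, 0, 1, 3, 0, 0, 5]
j=7: a[7] = (5+0)%5 = 0 → [8, 3, 0, 1, 3, 0, 0, 0]

[8, 3, 0, 1, 3, 0, 0, 0]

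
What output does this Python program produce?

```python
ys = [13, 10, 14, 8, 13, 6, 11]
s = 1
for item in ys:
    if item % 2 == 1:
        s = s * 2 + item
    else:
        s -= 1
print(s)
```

item=13: odd, s = 1*2+13 = 15
item=10: not odd, s = 15-1 = 14
item=14: not odd, s = 14-1 = 13
item=8: not odd, s = 13-1 = 12
item=13: odd, s = 12*2+13 = 37
item=6: not odd, s = 37-1 = 36
item=11: odd, s = 36*2+11 = 83

83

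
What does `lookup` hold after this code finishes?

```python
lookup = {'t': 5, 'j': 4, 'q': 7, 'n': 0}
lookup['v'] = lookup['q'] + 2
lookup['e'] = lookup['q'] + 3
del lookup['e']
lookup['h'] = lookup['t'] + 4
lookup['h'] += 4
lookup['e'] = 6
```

{'t': 5, 'j': 4, 'q': 7, 'n': 0, 'v': 9, 'h': 13, 'e': 6}

lookup['v'] = lookup['q']+2 = 9 → {'t': 5, 'j': 4, 'q': 7, 'n': 0, 'v': 9}
lookup['e'] = lookup['q']+3 = 10 → {'t': 5, 'j': 4, 'q': 7, 'n': 0, 'v': 9, 'e': 10}
del 'e' → {'t': 5, 'j': 4, 'q': 7, 'n': 0, 'v': 9}
lookup['h'] = lookup['t']+4 = 9 → {'t': 5, 'j': 4, 'q': 7, 'n': 0, 'v': 9, 'h': 9}
lookup['h'] = 9+4 = 13 → {'t': 5, 'j': 4, 'q': 7, 'n': 0, 'v': 9, 'h': 13}
lookup['e'] = 6 → {'t': 5, 'j': 4, 'q': 7, 'n': 0, 'v': 9, 'h': 13, 'e': 6}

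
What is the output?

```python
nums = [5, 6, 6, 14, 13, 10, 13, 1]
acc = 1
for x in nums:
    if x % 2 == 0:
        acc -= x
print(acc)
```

-35

x=5: not even
x=6: even, acc = 1-6 = -5
x=6: even, acc = (-5)-6 = -11
x=14: even, acc = (-11)-14 = -25
x=13: not even
x=10: even, acc = (-25)-10 = -35
x=13: not even
x=1: not even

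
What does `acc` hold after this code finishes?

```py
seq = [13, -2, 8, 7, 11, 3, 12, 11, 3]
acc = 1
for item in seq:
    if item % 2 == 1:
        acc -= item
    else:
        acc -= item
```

item=13: odd, acc = 1-13 = -12
item=-2: not odd, acc = (-12)-(-2) = -10
item=8: not odd, acc = (-10)-8 = -18
item=7: odd, acc = (-18)-7 = -25
item=11: odd, acc = (-25)-11 = -36
item=3: odd, acc = (-36)-3 = -39
item=12: not odd, acc = (-39)-12 = -51
item=11: odd, acc = (-51)-11 = -62
item=3: odd, acc = (-62)-3 = -65

-65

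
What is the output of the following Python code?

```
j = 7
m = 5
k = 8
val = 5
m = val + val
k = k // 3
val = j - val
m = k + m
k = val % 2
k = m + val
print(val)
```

2

m = 5+5 = 10
k = 8//3 = 2
val = 7-5 = 2
m = 2+10 = 12
k = 2%2 = 0
k = 12+2 = 14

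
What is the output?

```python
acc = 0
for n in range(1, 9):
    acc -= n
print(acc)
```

-36

n=1: acc = 0-1 = -1
n=2: acc = (-1)-2 = -3
n=3: acc = (-3)-3 = -6
n=4: acc = (-6)-4 = -10
n=5: acc = (-10)-5 = -15
n=6: acc = (-15)-6 = -21
n=7: acc = (-21)-7 = -28
n=8: acc = (-28)-8 = -36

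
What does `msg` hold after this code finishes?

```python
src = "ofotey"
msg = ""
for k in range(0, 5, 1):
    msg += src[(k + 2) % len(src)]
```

k=0: add src[2]='o' → 'o'
k=1: add src[3]='t' → 'ot'
k=2: add src[4]='e' → 'ote'
k=3: add src[5]='y' → 'otey'
k=4: add src[0]='o' → 'oteyo'

'oteyo'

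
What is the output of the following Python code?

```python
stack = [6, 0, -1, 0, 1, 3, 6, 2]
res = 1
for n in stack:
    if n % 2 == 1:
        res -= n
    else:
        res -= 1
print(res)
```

-7

n=6: not odd, res = 1-1 = 0
n=0: not odd, res = 0-1 = -1
n=-1: odd, res = (-1)-(-1) = 0
n=0: not odd, res = 0-1 = -1
n=1: odd, res = (-1)-1 = -2
n=3: odd, res = (-2)-3 = -5
n=6: not odd, res = (-5)-1 = -6
n=2: not odd, res = (-6)-1 = -7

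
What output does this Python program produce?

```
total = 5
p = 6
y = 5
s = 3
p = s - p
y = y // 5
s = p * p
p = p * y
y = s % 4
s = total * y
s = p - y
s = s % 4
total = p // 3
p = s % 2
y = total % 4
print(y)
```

p = 3-6 = -3
y = 5//5 = 1
s = (-3)*(-3) = 9
p = (-3)*1 = -3
y = 9%4 = 1
s = 5*1 = 5
s = (-3)-1 = -4
s = (-4)%4 = 0
total = (-3)//3 = -1
p = 0%2 = 0
y = (-1)%4 = 3

3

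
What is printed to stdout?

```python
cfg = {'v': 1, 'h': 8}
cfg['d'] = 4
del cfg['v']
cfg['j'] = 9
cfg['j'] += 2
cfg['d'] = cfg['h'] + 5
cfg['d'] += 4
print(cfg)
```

cfg['d'] = 4 → {'v': 1, 'h': 8, 'd': 4}
del 'v' → {'h': 8, 'd': 4}
cfg['j'] = 9 → {'h': 8, 'd': 4, 'j': 9}
cfg['j'] = 9+2 = 11 → {'h': 8, 'd': 4, 'j': 11}
cfg['d'] = cfg['h']+5 = 13 → {'h': 8, 'd': 13, 'j': 11}
cfg['d'] = 13+4 = 17 → {'h': 8, 'd': 17, 'j': 11}

{'h': 8, 'd': 17, 'j': 11}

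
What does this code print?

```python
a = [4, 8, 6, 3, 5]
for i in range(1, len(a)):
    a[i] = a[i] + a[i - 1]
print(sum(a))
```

i=1: a[1] = 8+4 = 12 → [4, 12, 6, 3, 5]
i=2: a[2] = 6+12 = 18 → [4, 12, 18, 3, 5]
i=3: a[3] = 3+18 = 21 → [4, 12, 18, 21, 5]
i=4: a[4] = 5+21 = 26 → [4, 12, 18, 21, 26]
sum = 81

81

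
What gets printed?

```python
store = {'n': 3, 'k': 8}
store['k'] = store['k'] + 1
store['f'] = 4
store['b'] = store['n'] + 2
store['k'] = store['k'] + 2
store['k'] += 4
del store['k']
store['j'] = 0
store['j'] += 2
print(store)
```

store['k'] = store['k']+1 = 9 → {'n': 3, 'k': 9}
store['f'] = 4 → {'n': 3, 'k': 9, 'f': 4}
store['b'] = store['n']+2 = 5 → {'n': 3, 'k': 9, 'f': 4, 'b': 5}
store['k'] = store['k']+2 = 11 → {'n': 3, 'k': 11, 'f': 4, 'b': 5}
store['k'] = 11+4 = 15 → {'n': 3, 'k': 15, 'f': 4, 'b': 5}
del 'k' → {'n': 3, 'f': 4, 'b': 5}
store['j'] = 0 → {'n': 3, 'f': 4, 'b': 5, 'j': 0}
store['j'] = 0+2 = 2 → {'n': 3, 'f': 4, 'b': 5, 'j': 2}

{'n': 3, 'f': 4, 'b': 5, 'j': 2}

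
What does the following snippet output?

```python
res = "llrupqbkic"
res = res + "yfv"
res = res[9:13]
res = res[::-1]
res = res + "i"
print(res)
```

vfyci

+ 'yfv' → 'llrupqbkicyfv'
slice [9:13] → 'cyfv'
reverse → 'vfyc'
+ 'i' → 'vfyci'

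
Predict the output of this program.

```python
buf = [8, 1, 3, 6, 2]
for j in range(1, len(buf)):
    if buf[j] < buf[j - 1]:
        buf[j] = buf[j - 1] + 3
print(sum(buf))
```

70

j=1: 1<8, buf[1] = 8+3 = 11 → [8, 11, 3, 6, 2]
j=2: 3<11, buf[2] = 11+3 = 14 → [8, 11, 14, 6, 2]
j=3: 6<14, buf[3] = 14+3 = 17 → [8, 11, 14, 17, 2]
j=4: 2<17, buf[4] = 17+3 = 20 → [8, 11, 14, 17, 20]
sum = 70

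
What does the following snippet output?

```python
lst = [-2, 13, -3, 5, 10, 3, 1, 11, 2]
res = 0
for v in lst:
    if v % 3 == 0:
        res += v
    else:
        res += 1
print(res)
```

v=-2: not %3==0, res = 0+1 = 1
v=13: not %3==0, res = 1+1 = 2
v=-3: %3==0, res = 2+(-3) = -1
v=5: not %3==0, res = (-1)+1 = 0
v=10: not %3==0, res = 0+1 = 1
v=3: %3==0, res = 1+3 = 4
v=1: not %3==0, res = 4+1 = 5
v=11: not %3==0, res = 5+1 = 6
v=2: not %3==0, res = 6+1 = 7

7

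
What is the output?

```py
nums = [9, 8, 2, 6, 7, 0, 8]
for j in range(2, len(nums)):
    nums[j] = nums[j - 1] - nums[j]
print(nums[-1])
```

j=2: nums[2] = 8-2 = 6 → [9, 8, 6, 6, 7, 0, 8]
j=3: nums[3] = 6-6 = 0 → [9, 8, 6, 0, 7, 0, 8]
j=4: nums[4] = 0-7 = -7 → [9, 8, 6, 0, -7, 0, 8]
j=5: nums[5] = (-7)-0 = -7 → [9, 8, 6, 0, -7, -7, 8]
j=6: nums[6] = (-7)-8 = -15 → [9, 8, 6, 0, -7, -7, -15]

-15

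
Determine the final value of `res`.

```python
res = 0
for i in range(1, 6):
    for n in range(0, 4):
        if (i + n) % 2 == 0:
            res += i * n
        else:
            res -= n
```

i=1,n=0: odd sum, res = 0-0 = 0
i=1,n=1: even sum, res = 0+1 = 1
i=1,n=2: odd sum, res = 1-2 = -1
i=1,n=3: even sum, res = (-1)+3 = 2
i=2,n=0: even sum, res = 2+0 = 2
i=2,n=1: odd sum, res = 2-1 = 1
i=2,n=2: even sum, res = 1+4 = 5
i=2,n=3: odd sum, res = 5-3 = 2
i=3,n=0: odd sum, res = 2-0 = 2
i=3,n=1: even sum, res = 2+3 = 5
i=3,n=2: odd sum, res = 5-2 = 3
i=3,n=3: even sum, res = 3+9 = 12
i=4,n=0: even sum, res = 12+0 = 12
i=4,n=1: odd sum, res = 12-1 = 11
i=4,n=2: even sum, res = 11+8 = 19
i=4,n=3: odd sum, res = 19-3 = 16
i=5,n=0: odd sum, res = 16-0 = 16
i=5,n=1: even sum, res = 16+5 = 21
i=5,n=2: odd sum, res = 21-2 = 19
i=5,n=3: even sum, res = 19+15 = 34

34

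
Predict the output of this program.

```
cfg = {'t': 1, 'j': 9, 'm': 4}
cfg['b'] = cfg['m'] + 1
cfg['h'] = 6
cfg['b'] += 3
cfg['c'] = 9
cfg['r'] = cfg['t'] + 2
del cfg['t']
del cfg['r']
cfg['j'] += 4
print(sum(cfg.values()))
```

40

cfg['b'] = cfg['m']+1 = 5 → {'t': 1, 'j': 9, 'm': 4, 'b': 5}
cfg['h'] = 6 → {'t': 1, 'j': 9, 'm': 4, 'b': 5, 'h': 6}
cfg['b'] = 5+3 = 8 → {'t': 1, 'j': 9, 'm': 4, 'b': 8, 'h': 6}
cfg['c'] = 9 → {'t': 1, 'j': 9, 'm': 4, 'b': 8, 'h': 6, 'c': 9}
cfg['r'] = cfg['t']+2 = 3 → {'t': 1, 'j': 9, 'm': 4, 'b': 8, 'h': 6, 'c': 9, 'r': 3}
del 't' → {'j': 9, 'm': 4, 'b': 8, 'h': 6, 'c': 9, 'r': 3}
del 'r' → {'j': 9, 'm': 4, 'b': 8, 'h': 6, 'c': 9}
cfg['j'] = 9+4 = 13 → {'j': 13, 'm': 4, 'b': 8, 'h': 6, 'c': 9}
sum of values = 40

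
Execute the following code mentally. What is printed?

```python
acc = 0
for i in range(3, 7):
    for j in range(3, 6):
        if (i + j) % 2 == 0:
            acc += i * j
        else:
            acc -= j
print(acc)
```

i=3,j=3: even sum, acc = 0+9 = 9
i=3,j=4: odd sum, acc = 9-4 = 5
i=3,j=5: even sum, acc = 5+15 = 20
i=4,j=3: odd sum, acc = 20-3 = 17
i=4,j=4: even sum, acc = 17+16 = 33
i=4,j=5: odd sum, acc = 33-5 = 28
i=5,j=3: even sum, acc = 28+15 = 43
i=5,j=4: odd sum, acc = 43-4 = 39
i=5,j=5: even sum, acc = 39+25 = 64
i=6,j=3: odd sum, acc = 64-3 = 61
i=6,j=4: even sum, acc = 61+24 = 85
i=6,j=5: odd sum, acc = 85-5 = 80

80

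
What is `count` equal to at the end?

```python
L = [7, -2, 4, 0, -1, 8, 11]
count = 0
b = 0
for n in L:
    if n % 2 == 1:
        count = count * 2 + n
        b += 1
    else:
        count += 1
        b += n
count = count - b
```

38

n=7: odd, count = 0*2+7 = 7; b=1
n=-2: not odd, count = 7+1 = 8; b=-1
n=4: not odd, count = 8+1 = 9; b=3
n=0: not odd, count = 9+1 = 10; b=3
n=-1: odd, count = 10*2+(-1) = 19; b=4
n=8: not odd, count = 19+1 = 20; b=12
n=11: odd, count = 20*2+11 = 51; b=13
count-b = 51-13 = 38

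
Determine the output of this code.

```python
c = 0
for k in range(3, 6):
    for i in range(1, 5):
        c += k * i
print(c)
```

120

k=3,i=1: c = 0+3 = 3
k=3,i=2: c = 3+6 = 9
k=3,i=3: c = 9+9 = 18
k=3,i=4: c = 18+12 = 30
k=4,i=1: c = 30+4 = 34
k=4,i=2: c = 34+8 = 42
k=4,i=3: c = 42+12 = 54
k=4,i=4: c = 54+16 = 70
k=5,i=1: c = 70+5 = 75
k=5,i=2: c = 75+10 = 85
k=5,i=3: c = 85+15 = 100
k=5,i=4: c = 100+20 = 120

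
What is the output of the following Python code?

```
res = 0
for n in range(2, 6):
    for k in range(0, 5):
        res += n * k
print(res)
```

n=2,k=0: res = 0+0 = 0
n=2,k=1: res = 0+2 = 2
n=2,k=2: res = 2+4 = 6
n=2,k=3: res = 6+6 = 12
n=2,k=4: res = 12+8 = 20
n=3,k=0: res = 20+0 = 20
n=3,k=1: res = 20+3 = 23
n=3,k=2: res = 23+6 = 29
n=3,k=3: res = 29+9 = 38
n=3,k=4: res = 38+12 = 50
n=4,k=0: res = 50+0 = 50
n=4,k=1: res = 50+4 = 54
n=4,k=2: res = 54+8 = 62
n=4,k=3: res = 62+12 = 74
n=4,k=4: res = 74+16 = 90
n=5,k=0: res = 90+0 = 90
n=5,k=1: res = 90+5 = 95
n=5,k=2: res = 95+10 = 105
n=5,k=3: res = 105+15 = 120
n=5,k=4: res = 120+20 = 140

140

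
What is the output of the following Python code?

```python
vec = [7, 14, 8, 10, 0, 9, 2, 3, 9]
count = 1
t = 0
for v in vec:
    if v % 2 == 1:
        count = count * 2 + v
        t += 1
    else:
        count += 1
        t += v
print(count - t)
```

121

v=7: odd, count = 1*2+7 = 9; t=1
v=14: not odd, count = 9+1 = 10; t=15
v=8: not odd, count = 10+1 = 11; t=23
v=10: not odd, count = 11+1 = 12; t=33
v=0: not odd, count = 12+1 = 13; t=33
v=9: odd, count = 13*2+9 = 35; t=34
v=2: not odd, count = 35+1 = 36; t=36
v=3: odd, count = 36*2+3 = 75; t=37
v=9: odd, count = 75*2+9 = 159; t=38
count-t = 159-38 = 121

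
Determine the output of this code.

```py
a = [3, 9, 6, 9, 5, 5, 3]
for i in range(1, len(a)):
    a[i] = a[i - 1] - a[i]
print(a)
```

i=1: a[1] = 3-9 = -6 → [3, -6, 6, 9, 5, 5, 3]
i=2: a[2] = (-6)-6 = -12 → [3, -6, -12, 9, 5, 5, 3]
i=3: a[3] = (-12)-9 = -21 → [3, -6, -12, -21, 5, 5, 3]
i=4: a[4] = (-21)-5 = -26 → [3, -6, -12, -21, -26, 5, 3]
i=5: a[5] = (-26)-5 = -31 → [3, -6, -12, -21, -26, -31, 3]
i=6: a[6] = (-31)-3 = -34 → [3, -6, -12, -21, -26, -31, -34]

[3, -6, -12, -21, -26, -31, -34]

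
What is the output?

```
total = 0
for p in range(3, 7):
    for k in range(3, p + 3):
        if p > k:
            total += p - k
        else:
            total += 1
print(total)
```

22

p=3,k=3: not 3>3, total = 0+1 = 1
p=3,k=4: not 3>4, total = 1+1 = 2
p=3,k=5: not 3>5, total = 2+1 = 3
p=4,k=3: 4>3, total = 3+1 = 4
p=4,k=4: not 4>4, total = 4+1 = 5
p=4,k=5: not 4>5, total = 5+1 = 6
p=4,k=6: not 4>6, total = 6+1 = 7
p=5,k=3: 5>3, total = 7+2 = 9
p=5,k=4: 5>4, total = 9+1 = 10
p=5,k=5: not 5>5, total = 10+1 = 11
p=5,k=6: not 5>6, total = 11+1 = 12
p=5,k=7: not 5>7, total = 12+1 = 13
p=6,k=3: 6>3, total = 13+3 = 16
p=6,k=4: 6>4, total = 16+2 = 18
p=6,k=5: 6>5, total = 18+1 = 19
p=6,k=6: not 6>6, total = 19+1 = 20
p=6,k=7: not 6>7, total = 20+1 = 21
p=6,k=8: not 6>8, total = 21+1 = 22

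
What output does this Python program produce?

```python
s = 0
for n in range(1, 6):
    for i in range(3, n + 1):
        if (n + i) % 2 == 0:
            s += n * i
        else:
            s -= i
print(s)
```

58

n=3,i=3: even sum, s = 0+9 = 9
n=4,i=3: odd sum, s = 9-3 = 6
n=4,i=4: even sum, s = 6+16 = 22
n=5,i=3: even sum, s = 22+15 = 37
n=5,i=4: odd sum, s = 37-4 = 33
n=5,i=5: even sum, s = 33+25 = 58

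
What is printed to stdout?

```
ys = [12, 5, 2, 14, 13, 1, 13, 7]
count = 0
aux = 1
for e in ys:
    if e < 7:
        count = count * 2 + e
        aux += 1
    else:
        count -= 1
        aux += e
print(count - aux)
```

e=12: not <7, count = 0-1 = -1; aux=13
e=5: <7, count = (-1)*2+5 = 3; aux=14
e=2: <7, count = 3*2+2 = 8; aux=15
e=14: not <7, count = 8-1 = 7; aux=29
e=13: not <7, count = 7-1 = 6; aux=42
e=1: <7, count = 6*2+1 = 13; aux=43
e=13: not <7, count = 13-1 = 12; aux=56
e=7: not <7, count = 12-1 = 11; aux=63
count-aux = 11-63 = -52

-52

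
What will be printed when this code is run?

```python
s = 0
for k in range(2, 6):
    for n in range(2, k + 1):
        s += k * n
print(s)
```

k=2,n=2: s = 0+4 = 4
k=3,n=2: s = 4+6 = 10
k=3,n=3: s = 10+9 = 19
k=4,n=2: s = 19+8 = 27
k=4,n=3: s = 27+12 = 39
k=4,n=4: s = 39+16 = 55
k=5,n=2: s = 55+10 = 65
k=5,n=3: s = 65+15 = 80
k=5,n=4: s = 80+20 = 100
k=5,n=5: s = 100+25 = 125

125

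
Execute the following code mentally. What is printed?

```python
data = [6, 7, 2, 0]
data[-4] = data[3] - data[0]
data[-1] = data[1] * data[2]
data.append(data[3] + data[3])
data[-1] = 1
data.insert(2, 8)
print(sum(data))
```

26

data[-4] = data[3]-data[0] = 0-6 = -6 → [-6, 7, 2, 0]
data[-1] = data[1]*data[2] = 7*2 = 14 → [-6, 7, 2, 14]
append data[3]+data[3] = 14+14 = 28 → [-6, 7, 2, 14, 28]
data[-1] = 1 → [-6, 7, 2, 14, 1]
insert 8 at 2 → [-6, 7, 8, 2, 14, 1]
sum = 26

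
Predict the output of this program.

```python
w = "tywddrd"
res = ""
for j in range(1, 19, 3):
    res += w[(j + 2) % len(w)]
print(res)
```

j=1: add w[3]='d' → 'd'
j=4: add w[6]='d' → 'dd'
j=7: add w[2]='w' → 'ddw'
j=10: add w[5]='r' → 'ddwr'
j=13: add w[1]='y' → 'ddwry'
j=16: add w[4]='d' → 'ddwryd'

ddwryd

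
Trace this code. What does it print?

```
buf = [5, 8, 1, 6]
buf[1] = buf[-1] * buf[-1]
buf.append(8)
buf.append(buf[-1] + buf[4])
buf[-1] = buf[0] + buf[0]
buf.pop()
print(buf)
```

buf[1] = buf[-1]*buf[-1] = 6*6 = 36 → [5, 36, 1, 6]
append 8 → [5, 36, 1, 6, 8]
append buf[-1]+buf[4] = 8+8 = 16 → [5, 36, 1, 6, 8, 16]
buf[-1] = buf[0]+buf[0] = 5+5 = 10 → [5, 36, 1, 6, 8, 10]
pop() removes 10 → [5, 36, 1, 6, 8]

[5, 36, 1, 6, 8]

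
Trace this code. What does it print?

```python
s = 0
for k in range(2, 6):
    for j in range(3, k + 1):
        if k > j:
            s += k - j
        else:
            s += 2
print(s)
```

10

k=3,j=3: not 3>3, s = 0+2 = 2
k=4,j=3: 4>3, s = 2+1 = 3
k=4,j=4: not 4>4, s = 3+2 = 5
k=5,j=3: 5>3, s = 5+2 = 7
k=5,j=4: 5>4, s = 7+1 = 8
k=5,j=5: not 5>5, s = 8+2 = 10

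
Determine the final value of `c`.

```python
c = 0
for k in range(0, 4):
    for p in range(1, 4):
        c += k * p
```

36

k=0,p=1: c = 0+0 = 0
k=0,p=2: c = 0+0 = 0
k=0,p=3: c = 0+0 = 0
k=1,p=1: c = 0+1 = 1
k=1,p=2: c = 1+2 = 3
k=1,p=3: c = 3+3 = 6
k=2,p=1: c = 6+2 = 8
k=2,p=2: c = 8+4 = 12
k=2,p=3: c = 12+6 = 18
k=3,p=1: c = 18+3 = 21
k=3,p=2: c = 21+6 = 27
k=3,p=3: c = 27+9 = 36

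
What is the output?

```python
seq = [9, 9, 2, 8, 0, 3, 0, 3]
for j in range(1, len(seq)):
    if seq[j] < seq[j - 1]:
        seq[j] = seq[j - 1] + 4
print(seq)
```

[9, 9, 13, 17, 21, 25, 29, 33]

j=1: 9>=9, unchanged → [9, 9, 2, 8, 0, 3, 0, 3]
j=2: 2<9, seq[2] = 9+4 = 13 → [9, 9, 13, 8, 0, 3, 0, 3]
j=3: 8<13, seq[3] = 13+4 = 17 → [9, 9, 13, 17, 0, 3, 0, 3]
j=4: 0<17, seq[4] = 17+4 = 21 → [9, 9, 13, 17, 21, 3, 0, 3]
j=5: 3<21, seq[5] = 21+4 = 25 → [9, 9, 13, 17, 21, 25, 0, 3]
j=6: 0<25, seq[6] = 25+4 = 29 → [9, 9, 13, 17, 21, 25, 29, 3]
j=7: 3<29, seq[7] = 29+4 = 33 → [9, 9, 13, 17, 21, 25, 29, 33]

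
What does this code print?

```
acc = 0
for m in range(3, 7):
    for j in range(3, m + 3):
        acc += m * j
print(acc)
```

431

m=3,j=3: acc = 0+9 = 9
m=3,j=4: acc = 9+12 = 21
m=3,j=5: acc = 21+15 = 36
m=4,j=3: acc = 36+12 = 48
m=4,j=4: acc = 48+16 = 64
m=4,j=5: acc = 64+20 = 84
m=4,j=6: acc = 84+24 = 108
m=5,j=3: acc = 108+15 = 123
m=5,j=4: acc = 123+20 = 143
m=5,j=5: acc = 143+25 = 168
m=5,j=6: acc = 168+30 = 198
m=5,j=7: acc = 198+35 = 233
m=6,j=3: acc = 233+18 = 251
m=6,j=4: acc = 251+24 = 275
m=6,j=5: acc = 275+30 = 305
m=6,j=6: acc = 305+36 = 341
m=6,j=7: acc = 341+42 = 383
m=6,j=8: acc = 383+48 = 431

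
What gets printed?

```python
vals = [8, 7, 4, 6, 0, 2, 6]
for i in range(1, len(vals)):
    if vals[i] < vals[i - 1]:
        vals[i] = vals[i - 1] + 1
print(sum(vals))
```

i=1: 7<8, vals[1] = 8+1 = 9 → [8, 9, 4, 6, 0, 2, 6]
i=2: 4<9, vals[2] = 9+1 = 10 → [8, 9, 10, 6, 0, 2, 6]
i=3: 6<10, vals[3] = 10+1 = 11 → [8, 9, 10, 11, 0, 2, 6]
i=4: 0<11, vals[4] = 11+1 = 12 → [8, 9, 10, 11, 12, 2, 6]
i=5: 2<12, vals[5] = 12+1 = 13 → [8, 9, 10, 11, 12, 13, 6]
i=6: 6<13, vals[6] = 13+1 = 14 → [8, 9, 10, 11, 12, 13, 14]
sum = 77

77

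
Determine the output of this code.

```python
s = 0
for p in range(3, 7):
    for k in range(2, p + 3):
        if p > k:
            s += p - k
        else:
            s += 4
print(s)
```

68

p=3,k=2: 3>2, s = 0+1 = 1
p=3,k=3: not 3>3, s = 1+4 = 5
p=3,k=4: not 3>4, s = 5+4 = 9
p=3,k=5: not 3>5, s = 9+4 = 13
p=4,k=2: 4>2, s = 13+2 = 15
p=4,k=3: 4>3, s = 15+1 = 16
p=4,k=4: not 4>4, s = 16+4 = 20
p=4,k=5: not 4>5, s = 20+4 = 24
p=4,k=6: not 4>6, s = 24+4 = 28
p=5,k=2: 5>2, s = 28+3 = 31
p=5,k=3: 5>3, s = 31+2 = 33
p=5,k=4: 5>4, s = 33+1 = 34
p=5,k=5: not 5>5, s = 34+4 = 38
p=5,k=6: not 5>6, s = 38+4 = 42
p=5,k=7: not 5>7, s = 42+4 = 46
p=6,k=2: 6>2, s = 46+4 = 50
p=6,k=3: 6>3, s = 50+3 = 53
p=6,k=4: 6>4, s = 53+2 = 55
p=6,k=5: 6>5, s = 55+1 = 56
p=6,k=6: not 6>6, s = 56+4 = 60
p=6,k=7: not 6>7, s = 60+4 = 64
p=6,k=8: not 6>8, s = 64+4 = 68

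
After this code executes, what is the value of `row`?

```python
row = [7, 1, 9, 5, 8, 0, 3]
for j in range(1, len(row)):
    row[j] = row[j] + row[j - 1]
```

[7, 8, 17, 22, 30, 30, 33]

j=1: row[1] = 1+7 = 8 → [7, 8, 9, 5, 8, 0, 3]
j=2: row[2] = 9+8 = 17 → [7, 8, 17, 5, 8, 0, 3]
j=3: row[3] = 5+17 = 22 → [7, 8, 17, 22, 8, 0, 3]
j=4: row[4] = 8+22 = 30 → [7, 8, 17, 22, 30, 0, 3]
j=5: row[5] = 0+30 = 30 → [7, 8, 17, 22, 30, 30, 3]
j=6: row[6] = 3+30 = 33 → [7, 8, 17, 22, 30, 30, 33]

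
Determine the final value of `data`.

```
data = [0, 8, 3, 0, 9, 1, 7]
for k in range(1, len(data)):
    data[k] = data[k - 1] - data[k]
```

[0, -8, -11, -11, -20, -21, -28]

k=1: data[1] = 0-8 = -8 → [0, -8, 3, 0, 9, 1, 7]
k=2: data[2] = (-8)-3 = -11 → [0, -8, -11, 0, 9, 1, 7]
k=3: data[3] = (-11)-0 = -11 → [0, -8, -11, -11, 9, 1, 7]
k=4: data[4] = (-11)-9 = -20 → [0, -8, -11, -11, -20, 1, 7]
k=5: data[5] = (-20)-1 = -21 → [0, -8, -11, -11, -20, -21, 7]
k=6: data[6] = (-21)-7 = -28 → [0, -8, -11, -11, -20, -21, -28]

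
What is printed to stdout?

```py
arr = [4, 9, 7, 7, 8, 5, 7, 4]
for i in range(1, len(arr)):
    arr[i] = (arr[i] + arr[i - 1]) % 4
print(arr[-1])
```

3

i=1: arr[1] = (9+4)%4 = 1 → [4, 1, 7, 7, 8, 5, 7, 4]
i=2: arr[2] = (7+1)%4 = 0 → [4, 1, 0, 7, 8, 5, 7, 4]
i=3: arr[3] = (7+0)%4 = 3 → [4, 1, 0, 3, 8, 5, 7, 4]
i=4: arr[4] = (8+3)%4 = 3 → [4, 1, 0, 3, 3, 5, 7, 4]
i=5: arr[5] = (5+3)%4 = 0 → [4, 1, 0, 3, 3, 0, 7, 4]
i=6: arr[6] = (7+0)%4 = 3 → [4, 1, 0, 3, 3, 0, 3, 4]
i=7: arr[7] = (4+3)%4 = 3 → [4, 1, 0, 3, 3, 0, 3, 3]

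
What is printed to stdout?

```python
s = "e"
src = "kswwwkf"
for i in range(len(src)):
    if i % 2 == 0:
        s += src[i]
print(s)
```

i=0: add 'k' → 'ek'
i=1: skip
i=2: add 'w' → 'ekw'
i=3: skip
i=4: add 'w' → 'ekww'
i=5: skip
i=6: add 'f' → 'ekwwf'

ekwwf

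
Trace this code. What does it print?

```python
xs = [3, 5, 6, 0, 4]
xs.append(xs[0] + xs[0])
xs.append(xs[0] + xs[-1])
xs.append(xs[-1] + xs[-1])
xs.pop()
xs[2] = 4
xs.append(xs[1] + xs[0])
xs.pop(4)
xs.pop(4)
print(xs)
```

append xs[0]+xs[0] = 3+3 = 6 → [3, 5, 6, 0, 4, 6]
append xs[0]+xs[-1] = 3+6 = 9 → [3, 5, 6, 0, 4, 6, 9]
append xs[-1]+xs[-1] = 9+9 = 18 → [3, 5, 6, 0, 4, 6, 9, 18]
pop() removes 18 → [3, 5, 6, 0, 4, 6, 9]
xs[2] = 4 → [3, 5, 4, 0, 4, 6, 9]
append xs[1]+xs[0] = 5+3 = 8 → [3, 5, 4, 0, 4, 6, 9, 8]
pop(4) removes 4 → [3, 5, 4, 0, 6, 9, 8]
pop(4) removes 6 → [3, 5, 4, 0, 9, 8]

[3, 5, 4, 0, 9, 8]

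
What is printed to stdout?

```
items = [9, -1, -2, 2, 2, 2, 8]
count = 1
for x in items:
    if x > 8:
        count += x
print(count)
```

x=9: >8, count = 1+9 = 10
x=-1: not >8
x=-2: not >8
x=2: not >8
x=2: not >8
x=2: not >8
x=8: not >8

10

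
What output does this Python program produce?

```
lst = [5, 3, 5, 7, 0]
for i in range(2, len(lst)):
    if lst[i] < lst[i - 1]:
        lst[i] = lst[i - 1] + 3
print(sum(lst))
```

30

i=2: 5>=3, unchanged → [5, 3, 5, 7, 0]
i=3: 7>=5, unchanged → [5, 3, 5, 7, 0]
i=4: 0<7, lst[4] = 7+3 = 10 → [5, 3, 5, 7, 10]
sum = 30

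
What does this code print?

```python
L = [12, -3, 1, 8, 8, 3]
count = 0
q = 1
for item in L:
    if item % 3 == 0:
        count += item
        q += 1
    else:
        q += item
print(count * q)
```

item=12: %3==0, count = 0+12 = 12; q=2
item=-3: %3==0, count = 12+(-3) = 9; q=3
item=1: not %3==0; q=4
item=8: not %3==0; q=12
item=8: not %3==0; q=20
item=3: %3==0, count = 9+3 = 12; q=21
count*q = 12*21 = 252

252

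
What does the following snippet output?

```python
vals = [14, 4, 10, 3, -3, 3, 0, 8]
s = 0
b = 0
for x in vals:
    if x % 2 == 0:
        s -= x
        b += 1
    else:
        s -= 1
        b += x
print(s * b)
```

-312

x=14: even, s = 0-14 = -14; b=1
x=4: even, s = (-14)-4 = -18; b=2
x=10: even, s = (-18)-10 = -28; b=3
x=3: not even, s = (-28)-1 = -29; b=6
x=-3: not even, s = (-29)-1 = -30; b=3
x=3: not even, s = (-30)-1 = -31; b=6
x=0: even, s = (-31)-0 = -31; b=7
x=8: even, s = (-31)-8 = -39; b=8
s*b = (-39)*8 = -312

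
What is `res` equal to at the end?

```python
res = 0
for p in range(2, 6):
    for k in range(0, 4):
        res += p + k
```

p=2,k=0: res = 0+2 = 2
p=2,k=1: res = 2+3 = 5
p=2,k=2: res = 5+4 = 9
p=2,k=3: res = 9+5 = 14
p=3,k=0: res = 14+3 = 17
p=3,k=1: res = 17+4 = 21
p=3,k=2: res = 21+5 = 26
p=3,k=3: res = 26+6 = 32
p=4,k=0: res = 32+4 = 36
p=4,k=1: res = 36+5 = 41
p=4,k=2: res = 41+6 = 47
p=4,k=3: res = 47+7 = 54
p=5,k=0: res = 54+5 = 59
p=5,k=1: res = 59+6 = 65
p=5,k=2: res = 65+7 = 72
p=5,k=3: res = 72+8 = 80

80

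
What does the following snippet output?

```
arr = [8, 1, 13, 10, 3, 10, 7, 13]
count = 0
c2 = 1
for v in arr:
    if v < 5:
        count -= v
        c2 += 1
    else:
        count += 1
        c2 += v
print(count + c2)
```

v=8: not <5, count = 0+1 = 1; c2=9
v=1: <5, count = 1-1 = 0; c2=10
v=13: not <5, count = 0+1 = 1; c2=23
v=10: not <5, count = 1+1 = 2; c2=33
v=3: <5, count = 2-3 = -1; c2=34
v=10: not <5, count = (-1)+1 = 0; c2=44
v=7: not <5, count = 0+1 = 1; c2=51
v=13: not <5, count = 1+1 = 2; c2=64
count+c2 = 2+64 = 66

66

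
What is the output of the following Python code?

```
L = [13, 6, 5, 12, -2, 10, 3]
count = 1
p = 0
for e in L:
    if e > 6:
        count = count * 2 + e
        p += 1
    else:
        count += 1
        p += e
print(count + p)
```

120

e=13: >6, count = 1*2+13 = 15; p=1
e=6: not >6, count = 15+1 = 16; p=7
e=5: not >6, count = 16+1 = 17; p=12
e=12: >6, count = 17*2+12 = 46; p=13
e=-2: not >6, count = 46+1 = 47; p=11
e=10: >6, count = 47*2+10 = 104; p=12
e=3: not >6, count = 104+1 = 105; p=15
count+p = 105+15 = 120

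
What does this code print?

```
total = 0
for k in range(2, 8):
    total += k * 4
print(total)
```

k=2: total = 0+2*4 = 8
k=3: total = 8+3*4 = 20
k=4: total = 20+4*4 = 36
k=5: total = 36+5*4 = 56
k=6: total = 56+6*4 = 80
k=7: total = 80+7*4 = 108

108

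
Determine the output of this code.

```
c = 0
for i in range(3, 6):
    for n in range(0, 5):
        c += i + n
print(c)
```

i=3,n=0: c = 0+3 = 3
i=3,n=1: c = 3+4 = 7
i=3,n=2: c = 7+5 = 12
i=3,n=3: c = 12+6 = 18
i=3,n=4: c = 18+7 = 25
i=4,n=0: c = 25+4 = 29
i=4,n=1: c = 29+5 = 34
i=4,n=2: c = 34+6 = 40
i=4,n=3: c = 40+7 = 47
i=4,n=4: c = 47+8 = 55
i=5,n=0: c = 55+5 = 60
i=5,n=1: c = 60+6 = 66
i=5,n=2: c = 66+7 = 73
i=5,n=3: c = 73+8 = 81
i=5,n=4: c = 81+9 = 90

90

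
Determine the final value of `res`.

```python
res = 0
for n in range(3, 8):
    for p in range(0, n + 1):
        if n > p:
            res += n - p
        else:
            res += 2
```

90

n=3,p=0: 3>0, res = 0+3 = 3
n=3,p=1: 3>1, res = 3+2 = 5
n=3,p=2: 3>2, res = 5+1 = 6
n=3,p=3: not 3>3, res = 6+2 = 8
n=4,p=0: 4>0, res = 8+4 = 12
n=4,p=1: 4>1, res = 12+3 = 15
n=4,p=2: 4>2, res = 15+2 = 17
n=4,p=3: 4>3, res = 17+1 = 18
n=4,p=4: not 4>4, res = 18+2 = 20
n=5,p=0: 5>0, res = 20+5 = 25
n=5,p=1: 5>1, res = 25+4 = 29
n=5,p=2: 5>2, res = 29+3 = 32
n=5,p=3: 5>3, res = 32+2 = 34
n=5,p=4: 5>4, res = 34+1 = 35
n=5,p=5: not 5>5, res = 35+2 = 37
n=6,p=0: 6>0, res = 37+6 = 43
n=6,p=1: 6>1, res = 43+5 = 48
n=6,p=2: 6>2, res = 48+4 = 52
n=6,p=3: 6>3, res = 52+3 = 55
n=6,p=4: 6>4, res = 55+2 = 57
n=6,p=5: 6>5, res = 57+1 = 58
n=6,p=6: not 6>6, res = 58+2 = 60
n=7,p=0: 7>0, res = 60+7 = 67
n=7,p=1: 7>1, res = 67+6 = 73
n=7,p=2: 7>2, res = 73+5 = 78
n=7,p=3: 7>3, res = 78+4 = 82
n=7,p=4: 7>4, res = 82+3 = 85
n=7,p=5: 7>5, res = 85+2 = 87
n=7,p=6: 7>6, res = 87+1 = 88
n=7,p=7: not 7>7, res = 88+2 = 90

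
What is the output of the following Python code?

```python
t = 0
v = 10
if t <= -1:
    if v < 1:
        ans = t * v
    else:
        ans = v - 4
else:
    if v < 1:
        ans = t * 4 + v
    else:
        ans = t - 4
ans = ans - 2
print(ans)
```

-6

t=0, v=10
t <= -1 is False; v < 1 is False
→ ans = t - 4 = -4
ans = (-4)-2 = -6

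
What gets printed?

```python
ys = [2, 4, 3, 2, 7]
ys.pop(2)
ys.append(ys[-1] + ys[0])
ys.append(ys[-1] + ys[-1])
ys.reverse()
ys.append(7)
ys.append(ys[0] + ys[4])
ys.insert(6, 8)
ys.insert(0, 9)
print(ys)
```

[9, 18, 9, 7, 2, 4, 2, 8, 7, 22]

pop(2) removes 3 → [2, 4, 2, 7]
append ys[-1]+ys[0] = 7+2 = 9 → [2, 4, 2, 7, 9]
append ys[-1]+ys[-1] = 9+9 = 18 → [2, 4, 2, 7, 9, 18]
reverse → [18, 9, 7, 2, 4, 2]
append 7 → [18, 9, 7, 2, 4, 2, 7]
append ys[0]+ys[4] = 18+4 = 22 → [18, 9, 7, 2, 4, 2, 7, 22]
insert 8 at 6 → [18, 9, 7, 2, 4, 2, 8, 7, 22]
insert 9 at 0 → [9, 18, 9, 7, 2, 4, 2, 8, 7, 22]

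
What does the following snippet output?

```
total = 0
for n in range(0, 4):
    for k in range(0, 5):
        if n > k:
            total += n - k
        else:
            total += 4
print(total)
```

66

n=0,k=0: not 0>0, total = 0+4 = 4
n=0,k=1: not 0>1, total = 4+4 = 8
n=0,k=2: not 0>2, total = 8+4 = 12
n=0,k=3: not 0>3, total = 12+4 = 16
n=0,k=4: not 0>4, total = 16+4 = 20
n=1,k=0: 1>0, total = 20+1 = 21
n=1,k=1: not 1>1, total = 21+4 = 25
n=1,k=2: not 1>2, total = 25+4 = 29
n=1,k=3: not 1>3, total = 29+4 = 33
n=1,k=4: not 1>4, total = 33+4 = 37
n=2,k=0: 2>0, total = 37+2 = 39
n=2,k=1: 2>1, total = 39+1 = 40
n=2,k=2: not 2>2, total = 40+4 = 44
n=2,k=3: not 2>3, total = 44+4 = 48
n=2,k=4: not 2>4, total = 48+4 = 52
n=3,k=0: 3>0, total = 52+3 = 55
n=3,k=1: 3>1, total = 55+2 = 57
n=3,k=2: 3>2, total = 57+1 = 58
n=3,k=3: not 3>3, total = 58+4 = 62
n=3,k=4: not 3>4, total = 62+4 = 66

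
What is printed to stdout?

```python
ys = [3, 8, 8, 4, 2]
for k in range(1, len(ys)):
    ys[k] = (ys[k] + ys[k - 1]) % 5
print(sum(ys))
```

11

k=1: ys[1] = (8+3)%5 = 1 → [3, 1, 8, 4, 2]
k=2: ys[2] = (8+1)%5 = 4 → [3, 1, 4, 4, 2]
k=3: ys[3] = (4+4)%5 = 3 → [3, 1, 4, 3, 2]
k=4: ys[4] = (2+3)%5 = 0 → [3, 1, 4, 3, 0]
sum = 11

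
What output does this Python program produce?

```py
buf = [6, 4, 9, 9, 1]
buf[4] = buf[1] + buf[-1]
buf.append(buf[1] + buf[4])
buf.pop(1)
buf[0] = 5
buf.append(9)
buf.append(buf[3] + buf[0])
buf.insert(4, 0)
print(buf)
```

[5, 9, 9, 5, 0, 9, 9, 10]

buf[4] = buf[1]+buf[-1] = 4+1 = 5 → [6, 4, 9, 9, 5]
append buf[1]+buf[4] = 4+5 = 9 → [6, 4, 9, 9, 5, 9]
pop(1) removes 4 → [6, 9, 9, 5, 9]
buf[0] = 5 → [5, 9, 9, 5, 9]
append 9 → [5, 9, 9, 5, 9, 9]
append buf[3]+buf[0] = 5+5 = 10 → [5, 9, 9, 5, 9, 9, 10]
insert 0 at 4 → [5, 9, 9, 5, 0, 9, 9, 10]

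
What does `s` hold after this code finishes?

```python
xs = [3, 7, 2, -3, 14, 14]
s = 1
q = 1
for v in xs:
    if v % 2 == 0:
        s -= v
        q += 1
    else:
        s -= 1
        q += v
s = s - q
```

-43

v=3: not even, s = 1-1 = 0; q=4
v=7: not even, s = 0-1 = -1; q=11
v=2: even, s = (-1)-2 = -3; q=12
v=-3: not even, s = (-3)-1 = -4; q=9
v=14: even, s = (-4)-14 = -18; q=10
v=14: even, s = (-18)-14 = -32; q=11
s-q = (-32)-11 = -43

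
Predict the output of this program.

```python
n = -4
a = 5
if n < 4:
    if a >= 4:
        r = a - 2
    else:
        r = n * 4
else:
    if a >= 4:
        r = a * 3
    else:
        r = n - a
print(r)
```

3

n=-4, a=5
n < 4 is True; a >= 4 is True
→ r = a - 2 = 3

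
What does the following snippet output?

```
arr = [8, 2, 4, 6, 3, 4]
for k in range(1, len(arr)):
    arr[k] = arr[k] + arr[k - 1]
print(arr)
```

k=1: arr[1] = 2+8 = 10 → [8, 10, 4, 6, 3, 4]
k=2: arr[2] = 4+10 = 14 → [8, 10, 14, 6, 3, 4]
k=3: arr[3] = 6+14 = 20 → [8, 10, 14, 20, 3, 4]
k=4: arr[4] = 3+20 = 23 → [8, 10, 14, 20, 23, 4]
k=5: arr[5] = 4+23 = 27 → [8, 10, 14, 20, 23, 27]

[8, 10, 14, 20, 23, 27]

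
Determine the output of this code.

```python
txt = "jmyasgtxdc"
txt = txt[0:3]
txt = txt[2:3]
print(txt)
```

y

slice [0:3] → 'jmy'
slice [2:3] → 'y'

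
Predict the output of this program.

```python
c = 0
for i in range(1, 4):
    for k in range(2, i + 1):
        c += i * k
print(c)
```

19

i=2,k=2: c = 0+4 = 4
i=3,k=2: c = 4+6 = 10
i=3,k=3: c = 10+9 = 19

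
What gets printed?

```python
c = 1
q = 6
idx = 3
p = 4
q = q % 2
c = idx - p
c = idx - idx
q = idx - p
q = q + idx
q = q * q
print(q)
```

q = 6%2 = 0
c = 3-4 = -1
c = 3-3 = 0
q = 3-4 = -1
q = (-1)+3 = 2
q = 2*2 = 4

4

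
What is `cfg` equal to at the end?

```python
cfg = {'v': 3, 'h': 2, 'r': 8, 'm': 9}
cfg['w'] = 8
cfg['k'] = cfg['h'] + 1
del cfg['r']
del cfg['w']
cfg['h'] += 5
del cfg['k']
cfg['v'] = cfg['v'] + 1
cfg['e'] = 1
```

cfg['w'] = 8 → {'v': 3, 'h': 2, 'r': 8, 'm': 9, 'w': 8}
cfg['k'] = cfg['h']+1 = 3 → {'v': 3, 'h': 2, 'r': 8, 'm': 9, 'w': 8, 'k': 3}
del 'r' → {'v': 3, 'h': 2, 'm': 9, 'w': 8, 'k': 3}
del 'w' → {'v': 3, 'h': 2, 'm': 9, 'k': 3}
cfg['h'] = 2+5 = 7 → {'v': 3, 'h': 7, 'm': 9, 'k': 3}
del 'k' → {'v': 3, 'h': 7, 'm': 9}
cfg['v'] = cfg['v']+1 = 4 → {'v': 4, 'h': 7, 'm': 9}
cfg['e'] = 1 → {'v': 4, 'h': 7, 'm': 9, 'e': 1}

{'v': 4, 'h': 7, 'm': 9, 'e': 1}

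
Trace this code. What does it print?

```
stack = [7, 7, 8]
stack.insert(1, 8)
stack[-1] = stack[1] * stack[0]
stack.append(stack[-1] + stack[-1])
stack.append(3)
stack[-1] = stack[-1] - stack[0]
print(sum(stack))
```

insert 8 at 1 → [7, 8, 7, 8]
stack[-1] = stack[1]*stack[0] = 8*7 = 56 → [7, 8, 7, 56]
append stack[-1]+stack[-1] = 56+56 = 112 → [7, 8, 7, 56, 112]
append 3 → [7, 8, 7, 56, 112, 3]
stack[-1] = stack[-1]-stack[0] = 3-7 = -4 → [7, 8, 7, 56, 112, -4]
sum = 186

186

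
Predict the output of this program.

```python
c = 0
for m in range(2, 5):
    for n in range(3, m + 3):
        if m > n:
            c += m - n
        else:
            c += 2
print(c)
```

17

m=2,n=3: not 2>3, c = 0+2 = 2
m=2,n=4: not 2>4, c = 2+2 = 4
m=3,n=3: not 3>3, c = 4+2 = 6
m=3,n=4: not 3>4, c = 6+2 = 8
m=3,n=5: not 3>5, c = 8+2 = 10
m=4,n=3: 4>3, c = 10+1 = 11
m=4,n=4: not 4>4, c = 11+2 = 13
m=4,n=5: not 4>5, c = 13+2 = 15
m=4,n=6: not 4>6, c = 15+2 = 17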